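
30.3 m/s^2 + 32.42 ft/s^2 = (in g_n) 4.097. Check: 30.3 m/s^2 is already in m/s^2. 1 ft/s^2 = 0.3048 m/s^2, so 32.42 ft/s^2 = 32.42 * 0.3048 = 9.881616 m/s^2. Sum: 30.3 + 9.881616 = 40.181616 m/s^2. 1 g_n = 9.80665 m/s^2, so 40.181616 m/s^2 = 40.181616 / 9.80665 = 4.0973845 g_n ≈ 4.097 g_n (4 s.f.).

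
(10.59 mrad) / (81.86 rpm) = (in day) 1 mrad = 0.001 rad, so 10.59 mrad = 10.59 * 0.001 = 0.01059 rad. 1 rpm = 0.10471976 rad/s, so 81.86 rpm = 81.86 * 0.10471976 = 8.5723592 rad/s. Combine: 0.01059 rad / 8.5723592 rad/s = 0.0012353659 s. 1 day = 86400 s, so 0.0012353659 s = 0.0012353659 / 86400 = 1.4298216e-08 day ≈ 1.43e-08 day (4 s.f.). Final answer: 1.43e-08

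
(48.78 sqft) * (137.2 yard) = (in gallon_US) 1.502e+05. Check: 1 sqft = 0.09290304 m^2, so 48.78 sqft = 48.78 * 0.09290304 = 4.5318103 m^2. 1 yard = 0.9144 m, so 137.2 yard = 137.2 * 0.9144 = 125.45568 m. Combine: 4.5318103 m^2 * 125.45568 m = 568.54134 m^3. 1 gallon_US = 0.0037854118 m^3, so 568.54134 m^3 = 568.54134 / 0.0037854118 = 150192.73 gallon_US ≈ 1.502e+05 gallon_US (4 s.f.).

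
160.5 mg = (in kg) 1 mg = 1e-06 kg, so 160.5 mg = 160.5 * 1e-06 = 0.0001605 kg. Result: 0.0001605 kg. Final answer: 0.0001605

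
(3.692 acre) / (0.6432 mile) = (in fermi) 1.443e+16. Check: 1 acre = 4046.8564 m^2, so 3.692 acre = 3.692 * 4046.8564 = 14940.994 m^2. 1 mile = 1609.344 m, so 0.6432 mile = 0.6432 * 1609.344 = 1035.1301 m. Combine: 14940.994 m^2 / 1035.1301 m = 14.433929 m. 1 fermi = 1e-15 m, so 14.433929 m = 14.433929 / 1e-15 = 1.4433929e+16 fermi ≈ 1.443e+16 fermi (4 s.f.).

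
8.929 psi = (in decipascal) 6.156e+05. Check: 1 psi = 6894.7573 Pa, so 8.929 psi = 8.929 * 6894.7573 = 61563.288 Pa. 1 decipascal = 0.1 Pa, so 61563.288 Pa = 61563.288 / 0.1 = 615632.88 decipascal ≈ 6.156e+05 decipascal (4 s.f.).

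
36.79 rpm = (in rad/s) 3.853. Check: 1 rpm = 0.10471976 rad/s, so 36.79 rpm = 36.79 * 0.10471976 = 3.8526398 rad/s. Result: 3.8526398 rad/s ≈ 3.853 rad/s (4 s.f.).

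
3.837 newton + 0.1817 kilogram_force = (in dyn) 3.837 newton = 3.837 N. 1 kilogram_force = 9.80665 N, so 0.1817 kilogram_force = 0.1817 * 9.80665 = 1.7818683 N. Sum: 3.837 + 1.7818683 = 5.6188683 N. 1 dyn = 1e-05 N, so 5.6188683 N = 5.6188683 / 1e-05 = 561886.83 dyn ≈ 5.619e+05 dyn (4 s.f.). Final answer: 5.619e+05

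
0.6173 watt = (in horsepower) 0.6173 watt = 0.6173 W. 1 horsepower = 745.69987 W, so 0.6173 W = 0.6173 / 745.69987 = 0.00082781294 horsepower ≈ 0.0008278 horsepower (4 s.f.). Final answer: 0.0008278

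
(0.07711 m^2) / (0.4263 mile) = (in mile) 6.984e-08. Check: 0.07711 m^2 is already in m^2. 1 mile = 1609.344 m, so 0.4263 mile = 0.4263 * 1609.344 = 686.06335 m. Combine: 0.07711 m^2 / 686.06335 m = 0.00011239487 m. 1 mile = 1609.344 m, so 0.00011239487 m = 0.00011239487 / 1609.344 = 6.9838934e-08 mile ≈ 6.984e-08 mile (4 s.f.).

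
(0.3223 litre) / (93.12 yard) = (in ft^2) 1 litre = 0.001 m^3, so 0.3223 litre = 0.3223 * 0.001 = 0.0003223 m^3. 1 yard = 0.9144 m, so 93.12 yard = 93.12 * 0.9144 = 85.148928 m. Combine: 0.0003223 m^3 / 85.148928 m = 3.7851328e-06 m^2. 1 ft^2 = 0.09290304 m^2, so 3.7851328e-06 m^2 = 3.7851328e-06 / 0.09290304 = 4.074283e-05 ft^2 ≈ 4.074e-05 ft^2 (4 s.f.). Final answer: 4.074e-05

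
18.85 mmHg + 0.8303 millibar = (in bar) 1 mmHg = 133.32237 Pa, so 18.85 mmHg = 18.85 * 133.32237 = 2513.1266 Pa. 1 millibar = 100 Pa, so 0.8303 millibar = 0.8303 * 100 = 83.03 Pa. Sum: 2513.1266 + 83.03 = 2596.1566 Pa. 1 bar = 100000 Pa, so 2596.1566 Pa = 2596.1566 / 100000 = 0.025961566 bar ≈ 0.02596 bar (4 s.f.). Final answer: 0.02596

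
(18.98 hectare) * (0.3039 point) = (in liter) 2.035e+04. Check: 1 hectare = 10000 m^2, so 18.98 hectare = 18.98 * 10000 = 189800 m^2. 1 point = 0.00035277778 m, so 0.3039 point = 0.3039 * 0.00035277778 = 0.00010720917 m. Combine: 189800 m^2 * 0.00010720917 m = 20.3483 m^3. 1 liter = 0.001 m^3, so 20.3483 m^3 = 20.3483 / 0.001 = 20348.3 liter ≈ 2.035e+04 liter (4 s.f.).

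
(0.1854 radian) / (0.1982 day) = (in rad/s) 1.083e-05. Check: 0.1854 radian = 0.1854 rad. 1 day = 86400 s, so 0.1982 day = 0.1982 * 86400 = 17124.48 s. Combine: 0.1854 rad / 17124.48 s = 1.0826606e-05 rad/s. Result: 1.0826606e-05 rad/s ≈ 1.083e-05 rad/s (4 s.f.).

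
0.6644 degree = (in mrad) 1 degree = 0.017453293 rad, so 0.6644 degree = 0.6644 * 0.017453293 = 0.011595968 rad. 1 mrad = 0.001 rad, so 0.011595968 rad = 0.011595968 / 0.001 = 11.595968 mrad ≈ 11.6 mrad (4 s.f.). Final answer: 11.6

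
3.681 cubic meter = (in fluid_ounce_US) 3.681 cubic meter = 3.681 m^3. 1 fluid_ounce_US = 2.957353e-05 m^3, so 3.681 m^3 = 3.681 / 2.957353e-05 = 124469.42 fluid_ounce_US ≈ 1.245e+05 fluid_ounce_US (4 s.f.). Final answer: 1.245e+05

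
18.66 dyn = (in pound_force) 4.195e-05. Check: 1 dyn = 1e-05 N, so 18.66 dyn = 18.66 * 1e-05 = 0.0001866 N. 1 pound_force = 4.4482216 N, so 0.0001866 N = 0.0001866 / 4.4482216 = 4.1949349e-05 pound_force ≈ 4.195e-05 pound_force (4 s.f.).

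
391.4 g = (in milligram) 1 g = 0.001 kg, so 391.4 g = 391.4 * 0.001 = 0.3914 kg. 1 milligram = 1e-06 kg, so 0.3914 kg = 0.3914 / 1e-06 = 391400 milligram ≈ 3.914e+05 milligram (4 s.f.). Final answer: 3.914e+05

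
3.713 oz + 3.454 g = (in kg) 1 oz = 0.028349523 kg, so 3.713 oz = 3.713 * 0.028349523 = 0.10526178 kg. 1 g = 0.001 kg, so 3.454 g = 3.454 * 0.001 = 0.003454 kg. Sum: 0.10526178 + 0.003454 = 0.10871578 kg. Result: 0.10871578 kg ≈ 0.1087 kg (4 s.f.). Final answer: 0.1087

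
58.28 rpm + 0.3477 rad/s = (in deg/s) 369.6. Check: 1 rpm = 0.10471976 rad/s, so 58.28 rpm = 58.28 * 0.10471976 = 6.1030673 rad/s. 0.3477 rad/s is already in rad/s. Sum: 6.1030673 + 0.3477 = 6.4507673 rad/s. 1 deg/s = 0.017453293 rad/s, so 6.4507673 rad/s = 6.4507673 / 0.017453293 = 369.60174 deg/s ≈ 369.6 deg/s (4 s.f.).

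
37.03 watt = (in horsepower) 37.03 watt = 37.03 W. 1 horsepower = 745.69987 W, so 37.03 W = 37.03 / 745.69987 = 0.049658048 horsepower ≈ 0.04966 horsepower (4 s.f.). Final answer: 0.04966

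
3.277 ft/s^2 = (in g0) 1 ft/s^2 = 0.3048 m/s^2, so 3.277 ft/s^2 = 3.277 * 0.3048 = 0.9988296 m/s^2. 1 g0 = 9.80665 m/s^2, so 0.9988296 m/s^2 = 0.9988296 / 9.80665 = 0.10185227 g0 ≈ 0.1019 g0 (4 s.f.). Final answer: 0.1019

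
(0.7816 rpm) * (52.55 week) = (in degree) 1 rpm = 0.10471976 rad/s, so 0.7816 rpm = 0.7816 * 0.10471976 = 0.081848961 rad/s. 1 week = 604800 s, so 52.55 week = 52.55 * 604800 = 31782240 s. Combine: 0.081848961 rad/s * 31782240 s = 2601343.3 rad. 1 degree = 0.017453293 rad, so 2601343.3 rad = 2601343.3 / 0.017453293 = 1.4904599e+08 degree ≈ 1.49e+08 degree (4 s.f.). Final answer: 1.49e+08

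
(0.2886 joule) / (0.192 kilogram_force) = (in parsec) 4.967e-18. Check: 0.2886 joule = 0.2886 J. 1 kilogram_force = 9.80665 N, so 0.192 kilogram_force = 0.192 * 9.80665 = 1.8828768 N. Combine: 0.2886 J / 1.8828768 N = 0.15327609 m. 1 parsec = 3.0856776e+16 m, so 0.15327609 m = 0.15327609 / 3.0856776e+16 = 4.9673399e-18 parsec ≈ 4.967e-18 parsec (4 s.f.).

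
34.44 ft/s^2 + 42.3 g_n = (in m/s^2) 425.3. Check: 1 ft/s^2 = 0.3048 m/s^2, so 34.44 ft/s^2 = 34.44 * 0.3048 = 10.497312 m/s^2. 1 g_n = 9.80665 m/s^2, so 42.3 g_n = 42.3 * 9.80665 = 414.82129 m/s^2. Sum: 10.497312 + 414.82129 = 425.31861 m/s^2. Result: 425.31861 m/s^2 ≈ 425.3 m/s^2 (4 s.f.).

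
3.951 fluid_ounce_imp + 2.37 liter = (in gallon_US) 0.6557. Check: 1 fluid_ounce_imp = 2.8413063e-05 m^3, so 3.951 fluid_ounce_imp = 3.951 * 2.8413063e-05 = 0.00011226001 m^3. 1 liter = 0.001 m^3, so 2.37 liter = 2.37 * 0.001 = 0.00237 m^3. Sum: 0.00011226001 + 0.00237 = 0.00248226 m^3. 1 gallon_US = 0.0037854118 m^3, so 0.00248226 m^3 = 0.00248226 / 0.0037854118 = 0.65574372 gallon_US ≈ 0.6557 gallon_US (4 s.f.).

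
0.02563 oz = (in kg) 0.0007266. Check: 1 oz = 0.028349523 kg, so 0.02563 oz = 0.02563 * 0.028349523 = 0.00072659828 kg. Result: 0.00072659828 kg ≈ 0.0007266 kg (4 s.f.).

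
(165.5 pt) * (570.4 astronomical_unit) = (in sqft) 1 pt = 0.00035277778 m, so 165.5 pt = 165.5 * 0.00035277778 = 0.058384722 m. 1 astronomical_unit = 1.4959787e+11 m, so 570.4 astronomical_unit = 570.4 * 1.4959787e+11 = 8.5330625e+13 m. Combine: 0.058384722 m * 8.5330625e+13 m = 4.9820049e+12 m^2. 1 sqft = 0.09290304 m^2, so 4.9820049e+12 m^2 = 4.9820049e+12 / 0.09290304 = 5.3625854e+13 sqft ≈ 5.363e+13 sqft (4 s.f.). Final answer: 5.363e+13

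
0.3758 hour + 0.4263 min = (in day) 0.01595. Check: 1 hour = 3600 s, so 0.3758 hour = 0.3758 * 3600 = 1352.88 s. 1 min = 60 s, so 0.4263 min = 0.4263 * 60 = 25.578 s. Sum: 1352.88 + 25.578 = 1378.458 s. 1 day = 86400 s, so 1378.458 s = 1378.458 / 86400 = 0.015954375 day ≈ 0.01595 day (4 s.f.).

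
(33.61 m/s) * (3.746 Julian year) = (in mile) 33.61 m/s is already in m/s. 1 Julian year = 31557600 s, so 3.746 Julian year = 3.746 * 31557600 = 1.1821477e+08 s. Combine: 33.61 m/s * 1.1821477e+08 s = 3.9731984e+09 m. 1 mile = 1609.344 m, so 3.9731984e+09 m = 3.9731984e+09 / 1609.344 = 2468831 mile ≈ 2.469e+06 mile (4 s.f.). Final answer: 2.469e+06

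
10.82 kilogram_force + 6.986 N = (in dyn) 1.131e+07. Check: 1 kilogram_force = 9.80665 N, so 10.82 kilogram_force = 10.82 * 9.80665 = 106.10795 N. 6.986 N is already in N. Sum: 106.10795 + 6.986 = 113.09395 N. 1 dyn = 1e-05 N, so 113.09395 N = 113.09395 / 1e-05 = 11309395 dyn ≈ 1.131e+07 dyn (4 s.f.).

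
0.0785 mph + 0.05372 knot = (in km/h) 1 mph = 0.44704 m/s, so 0.0785 mph = 0.0785 * 0.44704 = 0.03509264 m/s. 1 knot = 0.51444444 m/s, so 0.05372 knot = 0.05372 * 0.51444444 = 0.027635956 m/s. Sum: 0.03509264 + 0.027635956 = 0.062728596 m/s. 1 km/h = 0.27777778 m/s, so 0.062728596 m/s = 0.062728596 / 0.27777778 = 0.22582294 km/h ≈ 0.2258 km/h (4 s.f.). Final answer: 0.2258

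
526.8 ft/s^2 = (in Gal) 1.606e+04. Check: 1 ft/s^2 = 0.3048 m/s^2, so 526.8 ft/s^2 = 526.8 * 0.3048 = 160.56864 m/s^2. 1 Gal = 0.01 m/s^2, so 160.56864 m/s^2 = 160.56864 / 0.01 = 16056.864 Gal ≈ 1.606e+04 Gal (4 s.f.).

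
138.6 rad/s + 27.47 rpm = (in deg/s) 8106. Check: 138.6 rad/s is already in rad/s. 1 rpm = 0.10471976 rad/s, so 27.47 rpm = 27.47 * 0.10471976 = 2.8766517 rad/s. Sum: 138.6 + 2.8766517 = 141.47665 rad/s. 1 deg/s = 0.017453293 rad/s, so 141.47665 rad/s = 141.47665 / 0.017453293 = 8106.015 deg/s ≈ 8106 deg/s (4 s.f.).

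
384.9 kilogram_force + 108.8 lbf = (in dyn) 1 kilogram_force = 9.80665 N, so 384.9 kilogram_force = 384.9 * 9.80665 = 3774.5796 N. 1 lbf = 4.4482216 N, so 108.8 lbf = 108.8 * 4.4482216 = 483.96651 N. Sum: 3774.5796 + 483.96651 = 4258.5461 N. 1 dyn = 1e-05 N, so 4258.5461 N = 4258.5461 / 1e-05 = 4.2585461e+08 dyn ≈ 4.259e+08 dyn (4 s.f.). Final answer: 4.259e+08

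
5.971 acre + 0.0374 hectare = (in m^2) 1 acre = 4046.8564 m^2, so 5.971 acre = 5.971 * 4046.8564 = 24163.78 m^2. 1 hectare = 10000 m^2, so 0.0374 hectare = 0.0374 * 10000 = 374 m^2. Sum: 24163.78 + 374 = 24537.78 m^2. Result: 24537.78 m^2 ≈ 2.454e+04 m^2 (4 s.f.). Final answer: 2.454e+04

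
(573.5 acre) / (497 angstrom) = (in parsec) 0.001513. Check: 1 acre = 4046.8564 m^2, so 573.5 acre = 573.5 * 4046.8564 = 2320872.2 m^2. 1 angstrom = 1e-10 m, so 497 angstrom = 497 * 1e-10 = 4.97e-08 m. Combine: 2320872.2 m^2 / 4.97e-08 m = 4.6697629e+13 m. 1 parsec = 3.0856776e+16 m, so 4.6697629e+13 m = 4.6697629e+13 / 3.0856776e+16 = 0.0015133671 parsec ≈ 0.001513 parsec (4 s.f.).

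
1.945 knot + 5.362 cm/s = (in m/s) 1.054. Check: 1 knot = 0.51444444 m/s, so 1.945 knot = 1.945 * 0.51444444 = 1.0005944 m/s. 1 cm/s = 0.01 m/s, so 5.362 cm/s = 5.362 * 0.01 = 0.05362 m/s. Sum: 1.0005944 + 0.05362 = 1.0542144 m/s. Result: 1.0542144 m/s ≈ 1.054 m/s (4 s.f.).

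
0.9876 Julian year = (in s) 3.117e+07. Check: 1 Julian year = 31557600 s, so 0.9876 Julian year = 0.9876 * 31557600 = 31166286 s. Result: 31166286 s ≈ 3.117e+07 s (4 s.f.).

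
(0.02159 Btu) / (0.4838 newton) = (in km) 0.04708. Check: 1 Btu = 1055.0559 J, so 0.02159 Btu = 0.02159 * 1055.0559 = 22.778656 J. 0.4838 newton = 0.4838 N. Combine: 22.778656 J / 0.4838 N = 47.082794 m. 1 km = 1000 m, so 47.082794 m = 47.082794 / 1000 = 0.047082794 km ≈ 0.04708 km (4 s.f.).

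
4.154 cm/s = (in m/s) 1 cm/s = 0.01 m/s, so 4.154 cm/s = 4.154 * 0.01 = 0.04154 m/s. Result: 0.04154 m/s. Final answer: 0.04154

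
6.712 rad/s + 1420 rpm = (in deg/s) 6.712 rad/s is already in rad/s. 1 rpm = 0.10471976 rad/s, so 1420 rpm = 1420 * 0.10471976 = 148.70205 rad/s. Sum: 6.712 + 148.70205 = 155.41405 rad/s. 1 deg/s = 0.017453293 rad/s, so 155.41405 rad/s = 155.41405 / 0.017453293 = 8904.5693 deg/s ≈ 8905 deg/s (4 s.f.). Final answer: 8905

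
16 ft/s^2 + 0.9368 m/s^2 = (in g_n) 0.5928. Check: 1 ft/s^2 = 0.3048 m/s^2, so 16 ft/s^2 = 16 * 0.3048 = 4.8768 m/s^2. 0.9368 m/s^2 is already in m/s^2. Sum: 4.8768 + 0.9368 = 5.8136 m/s^2. 1 g_n = 9.80665 m/s^2, so 5.8136 m/s^2 = 5.8136 / 9.80665 = 0.59282222 g_n ≈ 0.5928 g_n (4 s.f.).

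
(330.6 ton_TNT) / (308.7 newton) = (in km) 1 ton_TNT = 4.184e+09 J, so 330.6 ton_TNT = 330.6 * 4.184e+09 = 1.3832304e+12 J. 308.7 newton = 308.7 N. Combine: 1.3832304e+12 J / 308.7 N = 4.4808241e+09 m. 1 km = 1000 m, so 4.4808241e+09 m = 4.4808241e+09 / 1000 = 4480824.1 km ≈ 4.481e+06 km (4 s.f.). Final answer: 4.481e+06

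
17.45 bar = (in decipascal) 1.745e+07. Check: 1 bar = 100000 Pa, so 17.45 bar = 17.45 * 100000 = 1745000 Pa. 1 decipascal = 0.1 Pa, so 1745000 Pa = 1745000 / 0.1 = 17450000 decipascal ≈ 1.745e+07 decipascal (4 s.f.).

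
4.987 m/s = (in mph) 1 mph = 0.44704 m/s, so 4.987 m/s = 4.987 / 0.44704 = 11.155601 mph ≈ 11.16 mph (4 s.f.). Final answer: 11.16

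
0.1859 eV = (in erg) 2.978e-13. Check: 1 eV = 1.6021766e-19 J, so 0.1859 eV = 0.1859 * 1.6021766e-19 = 2.9784464e-20 J. 1 erg = 1e-07 J, so 2.9784464e-20 J = 2.9784464e-20 / 1e-07 = 2.9784464e-13 erg ≈ 2.978e-13 erg (4 s.f.).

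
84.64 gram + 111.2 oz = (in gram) 1 gram = 0.001 kg, so 84.64 gram = 84.64 * 0.001 = 0.08464 kg. 1 oz = 0.028349523 kg, so 111.2 oz = 111.2 * 0.028349523 = 3.152467 kg. Sum: 0.08464 + 3.152467 = 3.237107 kg. 1 gram = 0.001 kg, so 3.237107 kg = 3.237107 / 0.001 = 3237.107 gram ≈ 3237 gram (4 s.f.). Final answer: 3237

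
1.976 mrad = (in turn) 1 mrad = 0.001 rad, so 1.976 mrad = 1.976 * 0.001 = 0.001976 rad. 1 turn = 6.2831853 rad, so 0.001976 rad = 0.001976 / 6.2831853 = 0.00031449017 turn ≈ 0.0003145 turn (4 s.f.). Final answer: 0.0003145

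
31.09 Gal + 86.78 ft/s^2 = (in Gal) 2676. Check: 1 Gal = 0.01 m/s^2, so 31.09 Gal = 31.09 * 0.01 = 0.3109 m/s^2. 1 ft/s^2 = 0.3048 m/s^2, so 86.78 ft/s^2 = 86.78 * 0.3048 = 26.450544 m/s^2. Sum: 0.3109 + 26.450544 = 26.761444 m/s^2. 1 Gal = 0.01 m/s^2, so 26.761444 m/s^2 = 26.761444 / 0.01 = 2676.1444 Gal ≈ 2676 Gal (4 s.f.).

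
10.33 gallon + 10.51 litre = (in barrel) 1 gallon = 0.0037854118 m^3, so 10.33 gallon = 10.33 * 0.0037854118 = 0.039103304 m^3. 1 litre = 0.001 m^3, so 10.51 litre = 10.51 * 0.001 = 0.01051 m^3. Sum: 0.039103304 + 0.01051 = 0.049613304 m^3. 1 barrel = 0.15898729 m^3, so 0.049613304 m^3 = 0.049613304 / 0.15898729 = 0.31205829 barrel ≈ 0.3121 barrel (4 s.f.). Final answer: 0.3121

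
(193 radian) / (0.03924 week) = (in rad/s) 0.008132. Check: 193 radian = 193 rad. 1 week = 604800 s, so 0.03924 week = 0.03924 * 604800 = 23732.352 s. Combine: 193 rad / 23732.352 s = 0.0081323587 rad/s. Result: 0.0081323587 rad/s ≈ 0.008132 rad/s (4 s.f.).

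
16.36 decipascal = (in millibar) 0.01636. Check: 1 decipascal = 0.1 Pa, so 16.36 decipascal = 16.36 * 0.1 = 1.636 Pa. 1 millibar = 100 Pa, so 1.636 Pa = 1.636 / 100 = 0.01636 millibar.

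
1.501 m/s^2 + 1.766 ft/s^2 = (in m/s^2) 2.039. Check: 1.501 m/s^2 is already in m/s^2. 1 ft/s^2 = 0.3048 m/s^2, so 1.766 ft/s^2 = 1.766 * 0.3048 = 0.5382768 m/s^2. Sum: 1.501 + 0.5382768 = 2.0392768 m/s^2. Result: 2.0392768 m/s^2 ≈ 2.039 m/s^2 (4 s.f.).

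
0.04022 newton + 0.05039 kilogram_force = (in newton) 0.04022 newton = 0.04022 N. 1 kilogram_force = 9.80665 N, so 0.05039 kilogram_force = 0.05039 * 9.80665 = 0.49415709 N. Sum: 0.04022 + 0.49415709 = 0.53437709 N. 0.53437709 N = 0.53437709 newton ≈ 0.5344 newton (4 s.f.). Final answer: 0.5344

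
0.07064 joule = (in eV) 0.07064 joule = 0.07064 J. 1 eV = 1.6021766e-19 J, so 0.07064 J = 0.07064 / 1.6021766e-19 = 4.409002e+17 eV ≈ 4.409e+17 eV (4 s.f.). Final answer: 4.409e+17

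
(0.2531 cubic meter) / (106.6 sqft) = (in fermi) 2.556e+13. Check: 0.2531 cubic meter = 0.2531 m^3. 1 sqft = 0.09290304 m^2, so 106.6 sqft = 106.6 * 0.09290304 = 9.9034641 m^2. Combine: 0.2531 m^3 / 9.9034641 m^2 = 0.025556714 m. 1 fermi = 1e-15 m, so 0.025556714 m = 0.025556714 / 1e-15 = 2.5556714e+13 fermi ≈ 2.556e+13 fermi (4 s.f.).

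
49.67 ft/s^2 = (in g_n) 1.544. Check: 1 ft/s^2 = 0.3048 m/s^2, so 49.67 ft/s^2 = 49.67 * 0.3048 = 15.139416 m/s^2. 1 g_n = 9.80665 m/s^2, so 15.139416 m/s^2 = 15.139416 / 9.80665 = 1.5437908 g_n ≈ 1.544 g_n (4 s.f.).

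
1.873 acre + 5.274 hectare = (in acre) 14.91. Check: 1 acre = 4046.8564 m^2, so 1.873 acre = 1.873 * 4046.8564 = 7579.7621 m^2. 1 hectare = 10000 m^2, so 5.274 hectare = 5.274 * 10000 = 52740 m^2. Sum: 7579.7621 + 52740 = 60319.762 m^2. 1 acre = 4046.8564 m^2, so 60319.762 m^2 = 60319.762 / 4046.8564 = 14.905338 acre ≈ 14.91 acre (4 s.f.).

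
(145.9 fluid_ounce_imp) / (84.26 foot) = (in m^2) 1 fluid_ounce_imp = 2.8413063e-05 m^3, so 145.9 fluid_ounce_imp = 145.9 * 2.8413063e-05 = 0.0041454658 m^3. 1 foot = 0.3048 m, so 84.26 foot = 84.26 * 0.3048 = 25.682448 m. Combine: 0.0041454658 m^3 / 25.682448 m = 0.00016141241 m^2. Result: 0.00016141241 m^2 ≈ 0.0001614 m^2 (4 s.f.). Final answer: 0.0001614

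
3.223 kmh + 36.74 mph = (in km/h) 1 kmh = 0.27777778 m/s, so 3.223 kmh = 3.223 * 0.27777778 = 0.89527778 m/s. 1 mph = 0.44704 m/s, so 36.74 mph = 36.74 * 0.44704 = 16.42425 m/s. Sum: 0.89527778 + 16.42425 = 17.319527 m/s. 1 km/h = 0.27777778 m/s, so 17.319527 m/s = 17.319527 / 0.27777778 = 62.350299 km/h ≈ 62.35 km/h (4 s.f.). Final answer: 62.35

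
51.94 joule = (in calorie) 12.41. Check: 51.94 joule = 51.94 J. 1 calorie = 4.184 J, so 51.94 J = 51.94 / 4.184 = 12.413958 calorie ≈ 12.41 calorie (4 s.f.).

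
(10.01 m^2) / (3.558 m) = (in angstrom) 10.01 m^2 is already in m^2. 3.558 m is already in m. Combine: 10.01 m^2 / 3.558 m = 2.8133783 m. 1 angstrom = 1e-10 m, so 2.8133783 m = 2.8133783 / 1e-10 = 2.8133783e+10 angstrom ≈ 2.813e+10 angstrom (4 s.f.). Final answer: 2.813e+10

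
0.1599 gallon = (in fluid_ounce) 20.47. Check: 1 gallon = 0.0037854118 m^3, so 0.1599 gallon = 0.1599 * 0.0037854118 = 0.00060528734 m^3. 1 fluid_ounce = 2.957353e-05 m^3, so 0.00060528734 m^3 = 0.00060528734 / 2.957353e-05 = 20.4672 fluid_ounce ≈ 20.47 fluid_ounce (4 s.f.).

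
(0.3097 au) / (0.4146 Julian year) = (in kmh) 1 au = 1.4959787e+11 m, so 0.3097 au = 0.3097 * 1.4959787e+11 = 4.6330461e+10 m. 1 Julian year = 31557600 s, so 0.4146 Julian year = 0.4146 * 31557600 = 13083781 s. Combine: 4.6330461e+10 m / 13083781 s = 3541.0605 m/s. 1 kmh = 0.27777778 m/s, so 3541.0605 m/s = 3541.0605 / 0.27777778 = 12747.818 kmh ≈ 1.275e+04 kmh (4 s.f.). Final answer: 1.275e+04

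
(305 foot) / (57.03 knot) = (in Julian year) 1 foot = 0.3048 m, so 305 foot = 305 * 0.3048 = 92.964 m. 1 knot = 0.51444444 m/s, so 57.03 knot = 57.03 * 0.51444444 = 29.338767 m/s. Combine: 92.964 m / 29.338767 m/s = 3.1686404 s. 1 Julian year = 31557600 s, so 3.1686404 s = 3.1686404 / 31557600 = 1.0040815e-07 Julian year ≈ 1.004e-07 Julian year (4 s.f.). Final answer: 1.004e-07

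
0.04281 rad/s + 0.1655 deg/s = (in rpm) 0.4364. Check: 0.04281 rad/s is already in rad/s. 1 deg/s = 0.017453293 rad/s, so 0.1655 deg/s = 0.1655 * 0.017453293 = 0.0028885199 rad/s. Sum: 0.04281 + 0.0028885199 = 0.04569852 rad/s. 1 rpm = 0.10471976 rad/s, so 0.04569852 rad/s = 0.04569852 / 0.10471976 = 0.43638872 rpm ≈ 0.4364 rpm (4 s.f.).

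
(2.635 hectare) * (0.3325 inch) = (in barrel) 1400. Check: 1 hectare = 10000 m^2, so 2.635 hectare = 2.635 * 10000 = 26350 m^2. 1 inch = 0.0254 m, so 0.3325 inch = 0.3325 * 0.0254 = 0.0084455 m. Combine: 26350 m^2 * 0.0084455 m = 222.53892 m^3. 1 barrel = 0.15898729 m^3, so 222.53892 m^3 = 222.53892 / 0.15898729 = 1399.7277 barrel ≈ 1400 barrel (4 s.f.).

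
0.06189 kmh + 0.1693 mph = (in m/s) 0.09288. Check: 1 kmh = 0.27777778 m/s, so 0.06189 kmh = 0.06189 * 0.27777778 = 0.017191667 m/s. 1 mph = 0.44704 m/s, so 0.1693 mph = 0.1693 * 0.44704 = 0.075683872 m/s. Sum: 0.017191667 + 0.075683872 = 0.092875539 m/s. Result: 0.092875539 m/s ≈ 0.09288 m/s (4 s.f.).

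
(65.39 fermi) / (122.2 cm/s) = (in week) 1 fermi = 1e-15 m, so 65.39 fermi = 65.39 * 1e-15 = 6.539e-14 m. 1 cm/s = 0.01 m/s, so 122.2 cm/s = 122.2 * 0.01 = 1.222 m/s. Combine: 6.539e-14 m / 1.222 m/s = 5.3510638e-14 s. 1 week = 604800 s, so 5.3510638e-14 s = 5.3510638e-14 / 604800 = 8.8476584e-20 week ≈ 8.848e-20 week (4 s.f.). Final answer: 8.848e-20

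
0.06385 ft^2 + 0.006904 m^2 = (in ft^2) 1 ft^2 = 0.09290304 m^2, so 0.06385 ft^2 = 0.06385 * 0.09290304 = 0.0059318591 m^2. 0.006904 m^2 is already in m^2. Sum: 0.0059318591 + 0.006904 = 0.012835859 m^2. 1 ft^2 = 0.09290304 m^2, so 0.012835859 m^2 = 0.012835859 / 0.09290304 = 0.13816404 ft^2 ≈ 0.1382 ft^2 (4 s.f.). Final answer: 0.1382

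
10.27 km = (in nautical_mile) 5.545. Check: 1 km = 1000 m, so 10.27 km = 10.27 * 1000 = 10270 m. 1 nautical_mile = 1852 m, so 10270 m = 10270 / 1852 = 5.5453564 nautical_mile ≈ 5.545 nautical_mile (4 s.f.).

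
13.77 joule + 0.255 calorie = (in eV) 9.26e+19. Check: 13.77 joule = 13.77 J. 1 calorie = 4.184 J, so 0.255 calorie = 0.255 * 4.184 = 1.06692 J. Sum: 13.77 + 1.06692 = 14.83692 J. 1 eV = 1.6021766e-19 J, so 14.83692 J = 14.83692 / 1.6021766e-19 = 9.2604771e+19 eV ≈ 9.26e+19 eV (4 s.f.).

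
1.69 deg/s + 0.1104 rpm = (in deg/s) 2.352. Check: 1 deg/s = 0.017453293 rad/s, so 1.69 deg/s = 1.69 * 0.017453293 = 0.029496064 rad/s. 1 rpm = 0.10471976 rad/s, so 0.1104 rpm = 0.1104 * 0.10471976 = 0.011561061 rad/s. Sum: 0.029496064 + 0.011561061 = 0.041057125 rad/s. 1 deg/s = 0.017453293 rad/s, so 0.041057125 rad/s = 0.041057125 / 0.017453293 = 2.3524 deg/s ≈ 2.352 deg/s (4 s.f.).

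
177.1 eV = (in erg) 2.837e-10. Check: 1 eV = 1.6021766e-19 J, so 177.1 eV = 177.1 * 1.6021766e-19 = 2.8374548e-17 J. 1 erg = 1e-07 J, so 2.8374548e-17 J = 2.8374548e-17 / 1e-07 = 2.8374548e-10 erg ≈ 2.837e-10 erg (4 s.f.).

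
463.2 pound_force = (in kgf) 1 pound_force = 4.4482216 N, so 463.2 pound_force = 463.2 * 4.4482216 = 2060.4163 N. 1 kgf = 9.80665 N, so 2060.4163 N = 2060.4163 / 9.80665 = 210.10399 kgf ≈ 210.1 kgf (4 s.f.). Final answer: 210.1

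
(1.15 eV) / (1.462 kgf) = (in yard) 1.405e-20. Check: 1 eV = 1.6021766e-19 J, so 1.15 eV = 1.15 * 1.6021766e-19 = 1.8425031e-19 J. 1 kgf = 9.80665 N, so 1.462 kgf = 1.462 * 9.80665 = 14.337322 N. Combine: 1.8425031e-19 J / 14.337322 N = 1.2851097e-20 m. 1 yard = 0.9144 m, so 1.2851097e-20 m = 1.2851097e-20 / 0.9144 = 1.405413e-20 yard ≈ 1.405e-20 yard (4 s.f.).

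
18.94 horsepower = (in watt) 1.412e+04. Check: 1 horsepower = 745.69987 W, so 18.94 horsepower = 18.94 * 745.69987 = 14123.556 W. 14123.556 W = 14123.556 watt ≈ 1.412e+04 watt (4 s.f.).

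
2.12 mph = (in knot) 1.842. Check: 1 mph = 0.44704 m/s, so 2.12 mph = 2.12 * 0.44704 = 0.9477248 m/s. 1 knot = 0.51444444 m/s, so 0.9477248 m/s = 0.9477248 / 0.51444444 = 1.8422296 knot ≈ 1.842 knot (4 s.f.).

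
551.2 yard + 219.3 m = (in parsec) 1 yard = 0.9144 m, so 551.2 yard = 551.2 * 0.9144 = 504.01728 m. 219.3 m is already in m. Sum: 504.01728 + 219.3 = 723.31728 m. 1 parsec = 3.0856776e+16 m, so 723.31728 m = 723.31728 / 3.0856776e+16 = 2.3441117e-14 parsec ≈ 2.344e-14 parsec (4 s.f.). Final answer: 2.344e-14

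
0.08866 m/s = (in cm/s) 8.866. Check: 1 cm/s = 0.01 m/s, so 0.08866 m/s = 0.08866 / 0.01 = 8.866 cm/s.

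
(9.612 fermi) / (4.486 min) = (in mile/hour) 7.988e-17. Check: 1 fermi = 1e-15 m, so 9.612 fermi = 9.612 * 1e-15 = 9.612e-15 m. 1 min = 60 s, so 4.486 min = 4.486 * 60 = 269.16 s. Combine: 9.612e-15 m / 269.16 s = 3.5711101e-17 m/s. 1 mile/hour = 0.44704 m/s, so 3.5711101e-17 m/s = 3.5711101e-17 / 0.44704 = 7.9883458e-17 mile/hour ≈ 7.988e-17 mile/hour (4 s.f.).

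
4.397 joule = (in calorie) 4.397 joule = 4.397 J. 1 calorie = 4.184 J, so 4.397 J = 4.397 / 4.184 = 1.0509082 calorie ≈ 1.051 calorie (4 s.f.). Final answer: 1.051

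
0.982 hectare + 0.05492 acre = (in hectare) 1 hectare = 10000 m^2, so 0.982 hectare = 0.982 * 10000 = 9820 m^2. 1 acre = 4046.8564 m^2, so 0.05492 acre = 0.05492 * 4046.8564 = 222.25335 m^2. Sum: 9820 + 222.25335 = 10042.253 m^2. 1 hectare = 10000 m^2, so 10042.253 m^2 = 10042.253 / 10000 = 1.0042253 hectare ≈ 1.004 hectare (4 s.f.). Final answer: 1.004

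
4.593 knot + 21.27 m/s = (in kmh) 1 knot = 0.51444444 m/s, so 4.593 knot = 4.593 * 0.51444444 = 2.3628433 m/s. 21.27 m/s is already in m/s. Sum: 2.3628433 + 21.27 = 23.632843 m/s. 1 kmh = 0.27777778 m/s, so 23.632843 m/s = 23.632843 / 0.27777778 = 85.078236 kmh ≈ 85.08 kmh (4 s.f.). Final answer: 85.08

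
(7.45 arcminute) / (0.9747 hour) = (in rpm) 1 arcminute = 0.00029088821 rad, so 7.45 arcminute = 7.45 * 0.00029088821 = 0.0021671172 rad. 1 hour = 3600 s, so 0.9747 hour = 0.9747 * 3600 = 3508.92 s. Combine: 0.0021671172 rad / 3508.92 s = 6.1760233e-07 rad/s. 1 rpm = 0.10471976 rad/s, so 6.1760233e-07 rad/s = 6.1760233e-07 / 0.10471976 = 5.8976678e-06 rpm ≈ 5.898e-06 rpm (4 s.f.). Final answer: 5.898e-06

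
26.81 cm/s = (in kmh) 0.9652. Check: 1 cm/s = 0.01 m/s, so 26.81 cm/s = 26.81 * 0.01 = 0.2681 m/s. 1 kmh = 0.27777778 m/s, so 0.2681 m/s = 0.2681 / 0.27777778 = 0.96516 kmh ≈ 0.9652 kmh (4 s.f.).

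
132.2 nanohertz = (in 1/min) 1 nanohertz = 1e-09 Hz, so 132.2 nanohertz = 132.2 * 1e-09 = 1.322e-07 Hz. 1 1/min = 0.016666667 Hz, so 1.322e-07 Hz = 1.322e-07 / 0.016666667 = 7.932e-06 1/min. Final answer: 7.932e-06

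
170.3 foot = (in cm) 5191. Check: 1 foot = 0.3048 m, so 170.3 foot = 170.3 * 0.3048 = 51.90744 m. 1 cm = 0.01 m, so 51.90744 m = 51.90744 / 0.01 = 5190.744 cm ≈ 5191 cm (4 s.f.).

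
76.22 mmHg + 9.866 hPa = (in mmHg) 1 mmHg = 133.32237 Pa, so 76.22 mmHg = 76.22 * 133.32237 = 10161.831 Pa. 1 hPa = 100 Pa, so 9.866 hPa = 9.866 * 100 = 986.6 Pa. Sum: 10161.831 + 986.6 = 11148.431 Pa. 1 mmHg = 133.32237 Pa, so 11148.431 Pa = 11148.431 / 133.32237 = 83.620109 mmHg ≈ 83.62 mmHg (4 s.f.). Final answer: 83.62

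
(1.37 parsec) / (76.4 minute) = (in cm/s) 1 parsec = 3.0856776e+16 m, so 1.37 parsec = 1.37 * 3.0856776e+16 = 4.2273783e+16 m. 1 minute = 60 s, so 76.4 minute = 76.4 * 60 = 4584 s. Combine: 4.2273783e+16 m / 4584 s = 9.2220294e+12 m/s. 1 cm/s = 0.01 m/s, so 9.2220294e+12 m/s = 9.2220294e+12 / 0.01 = 9.2220294e+14 cm/s ≈ 9.222e+14 cm/s (4 s.f.). Final answer: 9.222e+14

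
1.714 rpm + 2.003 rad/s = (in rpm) 1 rpm = 0.10471976 rad/s, so 1.714 rpm = 1.714 * 0.10471976 = 0.17948966 rad/s. 2.003 rad/s is already in rad/s. Sum: 0.17948966 + 2.003 = 2.1824897 rad/s. 1 rpm = 0.10471976 rad/s, so 2.1824897 rad/s = 2.1824897 / 0.10471976 = 20.841241 rpm ≈ 20.84 rpm (4 s.f.). Final answer: 20.84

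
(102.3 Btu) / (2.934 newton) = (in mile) 22.86. Check: 1 Btu = 1055.0559 J, so 102.3 Btu = 102.3 * 1055.0559 = 107932.21 J. 2.934 newton = 2.934 N. Combine: 107932.21 J / 2.934 N = 36786.712 m. 1 mile = 1609.344 m, so 36786.712 m = 36786.712 / 1609.344 = 22.858203 mile ≈ 22.86 mile (4 s.f.).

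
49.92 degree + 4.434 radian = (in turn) 1 degree = 0.017453293 rad, so 49.92 degree = 49.92 * 0.017453293 = 0.87126836 rad. 4.434 radian = 4.434 rad. Sum: 0.87126836 + 4.434 = 5.3052684 rad. 1 turn = 6.2831853 rad, so 5.3052684 rad = 5.3052684 / 6.2831853 = 0.84435968 turn ≈ 0.8444 turn (4 s.f.). Final answer: 0.8444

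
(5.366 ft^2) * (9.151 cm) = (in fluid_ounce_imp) 1606. Check: 1 ft^2 = 0.09290304 m^2, so 5.366 ft^2 = 5.366 * 0.09290304 = 0.49851771 m^2. 1 cm = 0.01 m, so 9.151 cm = 9.151 * 0.01 = 0.09151 m. Combine: 0.49851771 m^2 * 0.09151 m = 0.045619356 m^3. 1 fluid_ounce_imp = 2.8413063e-05 m^3, so 0.045619356 m^3 = 0.045619356 / 2.8413063e-05 = 1605.5769 fluid_ounce_imp ≈ 1606 fluid_ounce_imp (4 s.f.).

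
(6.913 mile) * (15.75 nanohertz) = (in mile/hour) 0.000392. Check: 1 mile = 1609.344 m, so 6.913 mile = 6.913 * 1609.344 = 11125.395 m. 1 nanohertz = 1e-09 Hz, so 15.75 nanohertz = 15.75 * 1e-09 = 1.575e-08 Hz. Combine: 11125.395 m * 1.575e-08 Hz = 0.00017522497 m/s. 1 mile/hour = 0.44704 m/s, so 0.00017522497 m/s = 0.00017522497 / 0.44704 = 0.0003919671 mile/hour ≈ 0.000392 mile/hour (4 s.f.).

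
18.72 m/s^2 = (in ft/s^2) 1 ft/s^2 = 0.3048 m/s^2, so 18.72 m/s^2 = 18.72 / 0.3048 = 61.417323 ft/s^2 ≈ 61.42 ft/s^2 (4 s.f.). Final answer: 61.42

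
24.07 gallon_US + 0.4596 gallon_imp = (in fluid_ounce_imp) 3280. Check: 1 gallon_US = 0.0037854118 m^3, so 24.07 gallon_US = 24.07 * 0.0037854118 = 0.091114862 m^3. 1 gallon_imp = 0.00454609 m^3, so 0.4596 gallon_imp = 0.4596 * 0.00454609 = 0.002089383 m^3. Sum: 0.091114862 + 0.002089383 = 0.093204245 m^3. 1 fluid_ounce_imp = 2.8413063e-05 m^3, so 0.093204245 m^3 = 0.093204245 / 2.8413063e-05 = 3280.3308 fluid_ounce_imp ≈ 3280 fluid_ounce_imp (4 s.f.).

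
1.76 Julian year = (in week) 1 Julian year = 31557600 s, so 1.76 Julian year = 1.76 * 31557600 = 55541376 s. 1 week = 604800 s, so 55541376 s = 55541376 / 604800 = 91.834286 week ≈ 91.83 week (4 s.f.). Final answer: 91.83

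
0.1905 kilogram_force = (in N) 1 kilogram_force = 9.80665 N, so 0.1905 kilogram_force = 0.1905 * 9.80665 = 1.8681668 N. Result: 1.8681668 N ≈ 1.868 N (4 s.f.). Final answer: 1.868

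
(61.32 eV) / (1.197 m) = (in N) 1 eV = 1.6021766e-19 J, so 61.32 eV = 61.32 * 1.6021766e-19 = 9.8245471e-18 J. 1.197 m is already in m. Combine: 9.8245471e-18 J / 1.197 m = 8.2076417e-18 N. Result: 8.2076417e-18 N ≈ 8.208e-18 N (4 s.f.). Final answer: 8.208e-18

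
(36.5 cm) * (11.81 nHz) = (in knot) 8.379e-09. Check: 1 cm = 0.01 m, so 36.5 cm = 36.5 * 0.01 = 0.365 m. 1 nHz = 1e-09 Hz, so 11.81 nHz = 11.81 * 1e-09 = 1.181e-08 Hz. Combine: 0.365 m * 1.181e-08 Hz = 4.31065e-09 m/s. 1 knot = 0.51444444 m/s, so 4.31065e-09 m/s = 4.31065e-09 / 0.51444444 = 8.3792333e-09 knot ≈ 8.379e-09 knot (4 s.f.).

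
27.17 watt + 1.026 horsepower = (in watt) 792.3. Check: 27.17 watt = 27.17 W. 1 horsepower = 745.69987 W, so 1.026 horsepower = 1.026 * 745.69987 = 765.08807 W. Sum: 27.17 + 765.08807 = 792.25807 W. 792.25807 W = 792.25807 watt ≈ 792.3 watt (4 s.f.).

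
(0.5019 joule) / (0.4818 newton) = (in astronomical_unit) 0.5019 joule = 0.5019 J. 0.4818 newton = 0.4818 N. Combine: 0.5019 J / 0.4818 N = 1.0417186 m. 1 astronomical_unit = 1.4959787e+11 m, so 1.0417186 m = 1.0417186 / 1.4959787e+11 = 6.9634584e-12 astronomical_unit ≈ 6.963e-12 astronomical_unit (4 s.f.). Final answer: 6.963e-12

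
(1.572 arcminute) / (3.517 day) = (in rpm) 1 arcminute = 0.00029088821 rad, so 1.572 arcminute = 1.572 * 0.00029088821 = 0.00045727626 rad. 1 day = 86400 s, so 3.517 day = 3.517 * 86400 = 303868.8 s. Combine: 0.00045727626 rad / 303868.8 s = 1.5048477e-09 rad/s. 1 rpm = 0.10471976 rad/s, so 1.5048477e-09 rad/s = 1.5048477e-09 / 0.10471976 = 1.4370237e-08 rpm ≈ 1.437e-08 rpm (4 s.f.). Final answer: 1.437e-08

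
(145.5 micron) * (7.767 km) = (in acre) 0.0002793. Check: 1 micron = 1e-06 m, so 145.5 micron = 145.5 * 1e-06 = 0.0001455 m. 1 km = 1000 m, so 7.767 km = 7.767 * 1000 = 7767 m. Combine: 0.0001455 m * 7767 m = 1.1300985 m^2. 1 acre = 4046.8564 m^2, so 1.1300985 m^2 = 1.1300985 / 4046.8564 = 0.00027925342 acre ≈ 0.0002793 acre (4 s.f.).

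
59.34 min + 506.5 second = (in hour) 1 min = 60 s, so 59.34 min = 59.34 * 60 = 3560.4 s. 506.5 second = 506.5 s. Sum: 3560.4 + 506.5 = 4066.9 s. 1 hour = 3600 s, so 4066.9 s = 4066.9 / 3600 = 1.1296944 hour ≈ 1.13 hour (4 s.f.). Final answer: 1.13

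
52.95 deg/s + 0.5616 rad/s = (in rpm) 1 deg/s = 0.017453293 rad/s, so 52.95 deg/s = 52.95 * 0.017453293 = 0.92415184 rad/s. 0.5616 rad/s is already in rad/s. Sum: 0.92415184 + 0.5616 = 1.4857518 rad/s. 1 rpm = 0.10471976 rad/s, so 1.4857518 rad/s = 1.4857518 / 0.10471976 = 14.187885 rpm ≈ 14.19 rpm (4 s.f.). Final answer: 14.19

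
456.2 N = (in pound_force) 1 pound_force = 4.4482216 N, so 456.2 N = 456.2 / 4.4482216 = 102.55784 pound_force ≈ 102.6 pound_force (4 s.f.). Final answer: 102.6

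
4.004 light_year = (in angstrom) 1 light_year = 9.4607305e+15 m, so 4.004 light_year = 4.004 * 9.4607305e+15 = 3.7880765e+16 m. 1 angstrom = 1e-10 m, so 3.7880765e+16 m = 3.7880765e+16 / 1e-10 = 3.7880765e+26 angstrom ≈ 3.788e+26 angstrom (4 s.f.). Final answer: 3.788e+26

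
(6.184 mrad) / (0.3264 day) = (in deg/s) 1.256e-05. Check: 1 mrad = 0.001 rad, so 6.184 mrad = 6.184 * 0.001 = 0.006184 rad. 1 day = 86400 s, so 0.3264 day = 0.3264 * 86400 = 28200.96 s. Combine: 0.006184 rad / 28200.96 s = 2.1928332e-07 rad/s. 1 deg/s = 0.017453293 rad/s, so 2.1928332e-07 rad/s = 2.1928332e-07 / 0.017453293 = 1.2564008e-05 deg/s ≈ 1.256e-05 deg/s (4 s.f.).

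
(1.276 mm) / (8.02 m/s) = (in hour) 1 mm = 0.001 m, so 1.276 mm = 1.276 * 0.001 = 0.001276 m. 8.02 m/s is already in m/s. Combine: 0.001276 m / 8.02 m/s = 0.00015910224 s. 1 hour = 3600 s, so 0.00015910224 s = 0.00015910224 / 3600 = 4.4195068e-08 hour ≈ 4.42e-08 hour (4 s.f.). Final answer: 4.42e-08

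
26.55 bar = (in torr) 1 bar = 100000 Pa, so 26.55 bar = 26.55 * 100000 = 2655000 Pa. 1 torr = 133.32237 Pa, so 2655000 Pa = 2655000 / 133.32237 = 19914.138 torr ≈ 1.991e+04 torr (4 s.f.). Final answer: 1.991e+04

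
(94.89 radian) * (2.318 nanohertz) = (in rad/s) 2.2e-07. Check: 94.89 radian = 94.89 rad. 1 nanohertz = 1e-09 Hz, so 2.318 nanohertz = 2.318 * 1e-09 = 2.318e-09 Hz. Combine: 94.89 rad * 2.318e-09 Hz = 2.1995502e-07 rad/s. Result: 2.1995502e-07 rad/s ≈ 2.2e-07 rad/s (4 s.f.).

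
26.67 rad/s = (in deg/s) 1528. Check: 1 deg/s = 0.017453293 rad/s, so 26.67 rad/s = 26.67 / 0.017453293 = 1528.0784 deg/s ≈ 1528 deg/s (4 s.f.).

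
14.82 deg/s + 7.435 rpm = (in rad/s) 1.037. Check: 1 deg/s = 0.017453293 rad/s, so 14.82 deg/s = 14.82 * 0.017453293 = 0.2586578 rad/s. 1 rpm = 0.10471976 rad/s, so 7.435 rpm = 7.435 * 0.10471976 = 0.77859138 rad/s. Sum: 0.2586578 + 0.77859138 = 1.0372492 rad/s. Result: 1.0372492 rad/s ≈ 1.037 rad/s (4 s.f.).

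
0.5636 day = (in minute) 811.6. Check: 1 day = 86400 s, so 0.5636 day = 0.5636 * 86400 = 48695.04 s. 1 minute = 60 s, so 48695.04 s = 48695.04 / 60 = 811.584 minute ≈ 811.6 minute (4 s.f.).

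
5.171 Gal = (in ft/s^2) 1 Gal = 0.01 m/s^2, so 5.171 Gal = 5.171 * 0.01 = 0.05171 m/s^2. 1 ft/s^2 = 0.3048 m/s^2, so 0.05171 m/s^2 = 0.05171 / 0.3048 = 0.16965223 ft/s^2 ≈ 0.1697 ft/s^2 (4 s.f.). Final answer: 0.1697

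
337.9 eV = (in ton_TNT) 1 eV = 1.6021766e-19 J, so 337.9 eV = 337.9 * 1.6021766e-19 = 5.4137548e-17 J. 1 ton_TNT = 4.184e+09 J, so 5.4137548e-17 J = 5.4137548e-17 / 4.184e+09 = 1.2939185e-26 ton_TNT ≈ 1.294e-26 ton_TNT (4 s.f.). Final answer: 1.294e-26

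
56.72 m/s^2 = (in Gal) 1 Gal = 0.01 m/s^2, so 56.72 m/s^2 = 56.72 / 0.01 = 5672 Gal. Final answer: 5672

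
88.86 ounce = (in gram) 2519. Check: 1 ounce = 0.028349523 kg, so 88.86 ounce = 88.86 * 0.028349523 = 2.5191386 kg. 1 gram = 0.001 kg, so 2.5191386 kg = 2.5191386 / 0.001 = 2519.1386 gram ≈ 2519 gram (4 s.f.).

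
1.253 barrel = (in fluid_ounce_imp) 1 barrel = 0.15898729 m^3, so 1.253 barrel = 1.253 * 0.15898729 = 0.19921108 m^3. 1 fluid_ounce_imp = 2.8413063e-05 m^3, so 0.19921108 m^3 = 0.19921108 / 2.8413063e-05 = 7011.2499 fluid_ounce_imp ≈ 7011 fluid_ounce_imp (4 s.f.). Final answer: 7011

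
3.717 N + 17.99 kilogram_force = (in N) 3.717 N is already in N. 1 kilogram_force = 9.80665 N, so 17.99 kilogram_force = 17.99 * 9.80665 = 176.42163 N. Sum: 3.717 + 176.42163 = 180.13863 N. Result: 180.13863 N ≈ 180.1 N (4 s.f.). Final answer: 180.1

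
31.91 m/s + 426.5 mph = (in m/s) 31.91 m/s is already in m/s. 1 mph = 0.44704 m/s, so 426.5 mph = 426.5 * 0.44704 = 190.66256 m/s. Sum: 31.91 + 190.66256 = 222.57256 m/s. Result: 222.57256 m/s ≈ 222.6 m/s (4 s.f.). Final answer: 222.6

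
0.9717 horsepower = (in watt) 724.6. Check: 1 horsepower = 745.69987 W, so 0.9717 horsepower = 0.9717 * 745.69987 = 724.59657 W. 724.59657 W = 724.59657 watt ≈ 724.6 watt (4 s.f.).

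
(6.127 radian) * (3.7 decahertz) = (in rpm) 6.127 radian = 6.127 rad. 1 decahertz = 10 Hz, so 3.7 decahertz = 3.7 * 10 = 37 Hz. Combine: 6.127 rad * 37 Hz = 226.699 rad/s. 1 rpm = 0.10471976 rad/s, so 226.699 rad/s = 226.699 / 0.10471976 = 2164.816 rpm ≈ 2165 rpm (4 s.f.). Final answer: 2165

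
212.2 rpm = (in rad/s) 1 rpm = 0.10471976 rad/s, so 212.2 rpm = 212.2 * 0.10471976 = 22.221532 rad/s. Result: 22.221532 rad/s ≈ 22.22 rad/s (4 s.f.). Final answer: 22.22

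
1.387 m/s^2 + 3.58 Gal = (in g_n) 0.1451. Check: 1.387 m/s^2 is already in m/s^2. 1 Gal = 0.01 m/s^2, so 3.58 Gal = 3.58 * 0.01 = 0.0358 m/s^2. Sum: 1.387 + 0.0358 = 1.4228 m/s^2. 1 g_n = 9.80665 m/s^2, so 1.4228 m/s^2 = 1.4228 / 9.80665 = 0.14508522 g_n ≈ 0.1451 g_n (4 s.f.).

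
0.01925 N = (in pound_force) 1 pound_force = 4.4482216 N, so 0.01925 N = 0.01925 / 4.4482216 = 0.0043275722 pound_force ≈ 0.004328 pound_force (4 s.f.). Final answer: 0.004328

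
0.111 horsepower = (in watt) 1 horsepower = 745.69987 W, so 0.111 horsepower = 0.111 * 745.69987 = 82.772686 W. 82.772686 W = 82.772686 watt ≈ 82.77 watt (4 s.f.). Final answer: 82.77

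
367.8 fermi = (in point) 1 fermi = 1e-15 m, so 367.8 fermi = 367.8 * 1e-15 = 3.678e-13 m. 1 point = 0.00035277778 m, so 3.678e-13 m = 3.678e-13 / 0.00035277778 = 1.0425827e-09 point ≈ 1.043e-09 point (4 s.f.). Final answer: 1.043e-09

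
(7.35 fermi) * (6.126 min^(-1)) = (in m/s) 1 fermi = 1e-15 m, so 7.35 fermi = 7.35 * 1e-15 = 7.35e-15 m. 1 min^(-1) = 0.016666667 Hz, so 6.126 min^(-1) = 6.126 * 0.016666667 = 0.1021 Hz. Combine: 7.35e-15 m * 0.1021 Hz = 7.50435e-16 m/s. Result: 7.50435e-16 m/s ≈ 7.504e-16 m/s (4 s.f.). Final answer: 7.504e-16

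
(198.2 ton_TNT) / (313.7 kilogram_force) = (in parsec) 1 ton_TNT = 4.184e+09 J, so 198.2 ton_TNT = 198.2 * 4.184e+09 = 8.292688e+11 J. 1 kilogram_force = 9.80665 N, so 313.7 kilogram_force = 313.7 * 9.80665 = 3076.3461 N. Combine: 8.292688e+11 J / 3076.3461 N = 2.6956291e+08 m. 1 parsec = 3.0856776e+16 m, so 2.6956291e+08 m = 2.6956291e+08 / 3.0856776e+16 = 8.7359389e-09 parsec ≈ 8.736e-09 parsec (4 s.f.). Final answer: 8.736e-09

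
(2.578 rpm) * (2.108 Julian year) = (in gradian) 1 rpm = 0.10471976 rad/s, so 2.578 rpm = 2.578 * 0.10471976 = 0.26996753 rad/s. 1 Julian year = 31557600 s, so 2.108 Julian year = 2.108 * 31557600 = 66523421 s. Combine: 0.26996753 rad/s * 66523421 s = 17959164 rad. 1 gradian = 0.015707963 rad, so 17959164 rad = 17959164 / 0.015707963 = 1.1433159e+09 gradian ≈ 1.143e+09 gradian (4 s.f.). Final answer: 1.143e+09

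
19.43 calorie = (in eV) 1 calorie = 4.184 J, so 19.43 calorie = 19.43 * 4.184 = 81.29512 J. 1 eV = 1.6021766e-19 J, so 81.29512 J = 81.29512 / 1.6021766e-19 = 5.0740423e+20 eV ≈ 5.074e+20 eV (4 s.f.). Final answer: 5.074e+20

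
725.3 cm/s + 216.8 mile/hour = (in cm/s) 1 cm/s = 0.01 m/s, so 725.3 cm/s = 725.3 * 0.01 = 7.253 m/s. 1 mile/hour = 0.44704 m/s, so 216.8 mile/hour = 216.8 * 0.44704 = 96.918272 m/s. Sum: 7.253 + 96.918272 = 104.17127 m/s. 1 cm/s = 0.01 m/s, so 104.17127 m/s = 104.17127 / 0.01 = 10417.127 cm/s ≈ 1.042e+04 cm/s (4 s.f.). Final answer: 1.042e+04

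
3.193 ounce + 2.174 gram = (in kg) 0.09269. Check: 1 ounce = 0.028349523 kg, so 3.193 ounce = 3.193 * 0.028349523 = 0.090520027 kg. 1 gram = 0.001 kg, so 2.174 gram = 2.174 * 0.001 = 0.002174 kg. Sum: 0.090520027 + 0.002174 = 0.092694027 kg. Result: 0.092694027 kg ≈ 0.09269 kg (4 s.f.).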